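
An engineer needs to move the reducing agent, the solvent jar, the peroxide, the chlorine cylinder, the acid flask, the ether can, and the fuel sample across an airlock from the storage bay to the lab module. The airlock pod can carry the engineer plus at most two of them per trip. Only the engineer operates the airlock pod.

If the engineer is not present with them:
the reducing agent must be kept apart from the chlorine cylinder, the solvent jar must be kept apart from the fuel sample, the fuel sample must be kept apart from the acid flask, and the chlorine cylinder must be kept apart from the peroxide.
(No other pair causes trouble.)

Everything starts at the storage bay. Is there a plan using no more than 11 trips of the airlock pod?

Yes

Yes — this plan uses 9 crossings (≤ 11):
1. Engineer goes to the lab module with the chlorine cylinder and the fuel sample.
2. Engineer goes back to the storage bay alone.
3. Engineer goes to the lab module with the reducing agent.
4. Engineer goes back to the storage bay with the chlorine cylinder.
5. Engineer goes to the lab module with the peroxide and the solvent jar.
6. Engineer goes back to the storage bay with the fuel sample.
7. Engineer goes to the lab module with the acid flask and the ether can.
8. Engineer goes back to the storage bay alone.
9. Engineer goes to the lab module with the chlorine cylinder and the fuel sample.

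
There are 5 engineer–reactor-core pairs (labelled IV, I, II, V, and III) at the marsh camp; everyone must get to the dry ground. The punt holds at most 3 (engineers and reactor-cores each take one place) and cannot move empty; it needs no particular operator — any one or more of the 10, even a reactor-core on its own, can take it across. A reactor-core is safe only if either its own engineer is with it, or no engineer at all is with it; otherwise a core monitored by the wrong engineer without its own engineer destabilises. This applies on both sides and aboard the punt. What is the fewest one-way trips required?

11

Counting alone: each trip to the dry ground takes at most 3 across and each return brings at least 1 back, so after t trips out (and t−1 returns) at most 3t − (t−1) of the 10 are across; that first reaches 10 at t = 5, so at least 9 crossings are needed.
The safety rule pushes this higher. Following every safe sequence of crossings, the most of the 10 that can be at the dry ground as the punt arrives there on crossing 9 is 9 — never all 10.
So no plan with fewer than 11 crossings exists, and this one achieves 11:
1. engineer IV and reactor-core IV cross → the dry ground.
2. engineer IV crosses ← the marsh camp.
3. reactor-core I, reactor-core II, and reactor-core V cross → the dry ground.
4. reactor-core IV crosses ← the marsh camp.
5. engineer I, engineer II, and engineer V cross → the dry ground.
6. engineer I and reactor-core I cross ← the marsh camp.
7. engineer I, engineer III, and engineer IV cross → the dry ground.
8. reactor-core II crosses ← the marsh camp.
9. reactor-core I and reactor-core IV cross → the dry ground.
10. reactor-core IV crosses ← the marsh camp.
11. reactor-core II, reactor-core III, and reactor-core IV cross → the dry ground.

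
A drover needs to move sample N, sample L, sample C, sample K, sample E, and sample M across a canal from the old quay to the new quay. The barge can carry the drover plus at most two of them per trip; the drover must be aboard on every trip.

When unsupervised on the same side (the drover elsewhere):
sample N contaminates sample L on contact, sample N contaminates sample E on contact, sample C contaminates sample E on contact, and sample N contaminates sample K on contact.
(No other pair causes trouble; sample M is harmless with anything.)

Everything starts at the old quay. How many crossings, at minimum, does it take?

Counting alone: the drover can take at most 2 across per trip to the new quay, so moving all 6 needs at least 3 loaded trips out, with a return between consecutive ones — at least 5 crossings.
The safety rule pushes this higher. Following every safe sequence of crossings, the most of the 6 that can be at the new quay as the barge arrives there on crossing 5 is 5 — never all 6.
So no plan with fewer than 7 crossings exists, and this one achieves 7:
1. Drover goes to the new quay with sample C and sample N.
2. Drover goes back to the old quay alone.
3. Drover goes to the new quay with sample M.
4. Drover goes back to the old quay alone.
5. Drover goes to the new quay with sample K and sample L.
6. Drover goes back to the old quay with sample N.
7. Drover goes to the new quay with sample E and sample N.

7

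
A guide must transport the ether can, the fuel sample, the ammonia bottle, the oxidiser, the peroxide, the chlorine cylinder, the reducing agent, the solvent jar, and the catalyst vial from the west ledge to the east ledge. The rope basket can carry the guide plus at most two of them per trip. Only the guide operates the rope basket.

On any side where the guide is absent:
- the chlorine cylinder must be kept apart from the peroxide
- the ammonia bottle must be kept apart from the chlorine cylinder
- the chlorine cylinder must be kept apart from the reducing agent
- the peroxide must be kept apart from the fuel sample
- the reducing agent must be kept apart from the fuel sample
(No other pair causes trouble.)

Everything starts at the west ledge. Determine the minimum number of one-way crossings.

Counting alone: the guide can take at most 2 across per trip to the east ledge, so moving all 9 needs at least 5 loaded trips out, with a return between consecutive ones — at least 9 crossings.
The safety rule pushes this higher. Following every safe sequence of crossings, the most of the 9 that can be at the east ledge as the rope basket arrives there on crossing 9 is 8 — never all 9.
So no plan with fewer than 11 crossings exists, and this one achieves 11:
1. Guide goes to the east ledge with the chlorine cylinder and the fuel sample.  [the west ledge: the ammonia bottle, the catalyst vial, the ether can, the oxidiser, the peroxide, the reducing agent, the solvent jar | the east ledge: the chlorine cylinder, the fuel sample]
2. Guide goes back to the west ledge alone.  [the west ledge: the ammonia bottle, the catalyst vial, the ether can, the oxidiser, the peroxide, the reducing agent, the solvent jar | the east ledge: the chlorine cylinder, the fuel sample]
3. Guide goes to the east ledge with the ether can.  [the west ledge: the ammonia bottle, the catalyst vial, the oxidiser, the peroxide, the reducing agent, the solvent jar | the east ledge: the chlorine cylinder, the ether can, the fuel sample]
4. Guide goes back to the west ledge alone.  [the west ledge: the ammonia bottle, the catalyst vial, the oxidiser, the peroxide, the reducing agent, the solvent jar | the east ledge: the chlorine cylinder, the ether can, the fuel sample]
5. Guide goes to the east ledge with the ammonia bottle and the oxidiser.  [the west ledge: the catalyst vial, the peroxide, the reducing agent, the solvent jar | the east ledge: the ammonia bottle, the chlorine cylinder, the ether can, the fuel sample, the oxidiser]
6. Guide goes back to the west ledge with the chlorine cylinder.  [the west ledge: the catalyst vial, the chlorine cylinder, the peroxide, the reducing agent, the solvent jar | the east ledge: the ammonia bottle, the ether can, the fuel sample, the oxidiser]
7. Guide goes to the east ledge with the peroxide and the reducing agent.  [the west ledge: the catalyst vial, the chlorine cylinder, the solvent jar | the east ledge: the ammonia bottle, the ether can, the fuel sample, the oxidiser, the peroxide, the reducing agent]
8. Guide goes back to the west ledge with the fuel sample.  [the west ledge: the catalyst vial, the chlorine cylinder, the fuel sample, the solvent jar | the east ledge: the ammonia bottle, the ether can, the oxidiser, the peroxide, the reducing agent]
9. Guide goes to the east ledge with the catalyst vial and the solvent jar.  [the west ledge: the chlorine cylinder, the fuel sample | the east ledge: the ammonia bottle, the catalyst vial, the ether can, the oxidiser, the peroxide, the reducing agent, the solvent jar]
10. Guide goes back to the west ledge alone.  [the west ledge: the chlorine cylinder, the fuel sample | the east ledge: the ammonia bottle, the catalyst vial, the ether can, the oxidiser, the peroxide, the reducing agent, the solvent jar]
11. Guide goes to the east ledge with the chlorine cylinder and the fuel sample.  [the west ledge: — | the east ledge: the ammonia bottle, the catalyst vial, the chlorine cylinder, the ether can, the fuel sample, the oxidiser, the peroxide, the reducing agent, the solvent jar]

11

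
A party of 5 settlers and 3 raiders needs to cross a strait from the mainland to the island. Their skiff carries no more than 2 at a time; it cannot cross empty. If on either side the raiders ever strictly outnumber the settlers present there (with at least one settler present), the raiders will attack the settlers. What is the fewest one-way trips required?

13

Counting alone: each trip to the island takes at most 2 across and each return brings at least 1 back, so after t trips out (and t−1 returns) at most 2t − (t−1) of the 8 are across; that first reaches 8 at t = 7, so at least 13 crossings are needed.
The plan below uses exactly 13 crossings, so it is optimal:
1. 2 raiders → the island.  (the mainland: 5S 1R; the island: 0S 2R)
2. 1 raider ← the mainland.  (the mainland: 5S 2R; the island: 0S 1R)
3. 2 raiders → the island.  (the mainland: 5S 0R; the island: 0S 3R)
4. 1 raider ← the mainland.  (the mainland: 5S 1R; the island: 0S 2R)
5. 2 settlers → the island.  (the mainland: 3S 1R; the island: 2S 2R)
6. 1 raider ← the mainland.  (the mainland: 3S 2R; the island: 2S 1R)
7. 1 settler and 1 raider → the island.  (the mainland: 2S 1R; the island: 3S 2R)
8. 1 raider ← the mainland.  (the mainland: 2S 2R; the island: 3S 1R)
9. 2 raiders → the island.  (the mainland: 2S 0R; the island: 3S 3R)
10. 1 raider ← the mainland.  (the mainland: 2S 1R; the island: 3S 2R)
11. 1 settler and 1 raider → the island.  (the mainland: 1S 0R; the island: 4S 3R)
12. 1 raider ← the mainland.  (the mainland: 1S 1R; the island: 4S 2R)
13. 1 settler and 1 raider → the island.  (the mainland: 0S 0R; the island: 5S 3R)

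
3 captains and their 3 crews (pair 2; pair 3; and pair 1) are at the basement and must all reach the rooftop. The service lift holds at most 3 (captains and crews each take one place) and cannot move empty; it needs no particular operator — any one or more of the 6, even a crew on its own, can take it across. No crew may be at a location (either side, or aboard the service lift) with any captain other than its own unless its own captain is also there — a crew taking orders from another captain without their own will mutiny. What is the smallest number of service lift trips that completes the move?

5

Counting alone: each trip to the rooftop takes at most 3 across and each return brings at least 1 back, so after t trips out (and t−1 returns) at most 3t − (t−1) of the 6 are across; that first reaches 6 at t = 3, so at least 5 crossings are needed.
The plan below uses exactly 5 crossings, so it is optimal:
1. captain 2 and crew 2 cross → the rooftop.
2. captain 2 crosses ← the basement.
3. captain 1, captain 2, and captain 3 cross → the rooftop.
4. crew 2 crosses ← the basement.
5. crew 1, crew 2, and crew 3 cross → the rooftop.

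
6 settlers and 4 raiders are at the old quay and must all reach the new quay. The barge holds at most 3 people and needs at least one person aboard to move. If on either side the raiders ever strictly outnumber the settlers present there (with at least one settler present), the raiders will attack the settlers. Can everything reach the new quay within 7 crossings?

Counting alone: each trip to the new quay takes at most 3 across and each return brings at least 1 back, so after t trips out (and t−1 returns) at most 3t − (t−1) of the 10 are across; that first reaches 10 at t = 5, so at least 9 crossings are needed.
Since 7 < 9, 7 crossings cannot be enough. (The shortest complete plan in fact takes 9:)
1. 2 raiders → the new quay.  (the old quay: 6S 2R; the new quay: 0S 2R)
2. 1 raider ← the old quay.  (the old quay: 6S 3R; the new quay: 0S 1R)
3. 3 raiders → the new quay.  (the old quay: 6S 0R; the new quay: 0S 4R)
4. 1 raider ← the old quay.  (the old quay: 6S 1R; the new quay: 0S 3R)
5. 3 settlers → the new quay.  (the old quay: 3S 1R; the new quay: 3S 3R)
6. 1 raider ← the old quay.  (the old quay: 3S 2R; the new quay: 3S 2R)
7. 1 settler and 2 raiders → the new quay.  (the old quay: 2S 0R; the new quay: 4S 4R)
8. 1 raider ← the old quay.  (the old quay: 2S 1R; the new quay: 4S 3R)
9. 2 settlers and 1 raider → the new quay.  (the old quay: 0S 0R; the new quay: 6S 4R)

No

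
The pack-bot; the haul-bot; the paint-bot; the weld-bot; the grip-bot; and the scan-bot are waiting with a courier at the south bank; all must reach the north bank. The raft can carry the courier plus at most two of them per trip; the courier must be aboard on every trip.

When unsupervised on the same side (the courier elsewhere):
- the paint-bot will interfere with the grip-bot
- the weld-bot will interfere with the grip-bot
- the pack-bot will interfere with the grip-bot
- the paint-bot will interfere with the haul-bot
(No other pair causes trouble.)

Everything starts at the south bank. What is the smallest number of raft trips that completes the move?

7

Counting alone: the courier can take at most 2 across per trip to the north bank, so moving all 6 needs at least 3 loaded trips out, with a return between consecutive ones — at least 5 crossings.
The safety rule pushes this higher. Following every safe sequence of crossings, the most of the 6 that can be at the north bank as the raft arrives there on crossing 5 is 5 — never all 6.
So no plan with fewer than 7 crossings exists, and this one achieves 7:
1. Courier goes to the north bank with the grip-bot and the haul-bot.  [the south bank: the pack-bot, the paint-bot, the scan-bot, the weld-bot | the north bank: the grip-bot, the haul-bot]
2. Courier goes back to the south bank alone.  [the south bank: the pack-bot, the paint-bot, the scan-bot, the weld-bot | the north bank: the grip-bot, the haul-bot]
3. Courier goes to the north bank with the scan-bot.  [the south bank: the pack-bot, the paint-bot, the weld-bot | the north bank: the grip-bot, the haul-bot, the scan-bot]
4. Courier goes back to the south bank alone.  [the south bank: the pack-bot, the paint-bot, the weld-bot | the north bank: the grip-bot, the haul-bot, the scan-bot]
5. Courier goes to the north bank with the pack-bot and the weld-bot.  [the south bank: the paint-bot | the north bank: the grip-bot, the haul-bot, the pack-bot, the scan-bot, the weld-bot]
6. Courier goes back to the south bank with the grip-bot.  [the south bank: the grip-bot, the paint-bot | the north bank: the haul-bot, the pack-bot, the scan-bot, the weld-bot]
7. Courier goes to the north bank with the grip-bot and the paint-bot.  [the south bank: — | the north bank: the grip-bot, the haul-bot, the pack-bot, the paint-bot, the scan-bot, the weld-bot]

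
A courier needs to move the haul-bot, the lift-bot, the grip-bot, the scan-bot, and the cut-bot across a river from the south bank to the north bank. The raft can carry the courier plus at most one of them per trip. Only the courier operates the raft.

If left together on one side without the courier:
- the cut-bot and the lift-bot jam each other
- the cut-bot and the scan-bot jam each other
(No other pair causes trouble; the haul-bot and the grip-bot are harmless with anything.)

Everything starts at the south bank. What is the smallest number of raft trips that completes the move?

Counting alone: the courier can take at most 1 across per trip to the north bank, so moving all 5 needs at least 5 loaded trips out, with a return between consecutive ones — at least 9 crossings.
The safety rule pushes this higher. Following every safe sequence of crossings, the most of the 5 that can be at the north bank as the raft arrives there on crossing 9 is 4 — never all 5.
So no plan with fewer than 11 crossings exists, and this one achieves 11:
1. Courier goes to the north bank with the cut-bot.
2. Courier goes back to the south bank alone.
3. Courier goes to the north bank with the haul-bot.
4. Courier goes back to the south bank alone.
5. Courier goes to the north bank with the lift-bot.
6. Courier goes back to the south bank with the cut-bot.
7. Courier goes to the north bank with the scan-bot.
8. Courier goes back to the south bank alone.
9. Courier goes to the north bank with the grip-bot.
10. Courier goes back to the south bank alone.
11. Courier goes to the north bank with the cut-bot.

11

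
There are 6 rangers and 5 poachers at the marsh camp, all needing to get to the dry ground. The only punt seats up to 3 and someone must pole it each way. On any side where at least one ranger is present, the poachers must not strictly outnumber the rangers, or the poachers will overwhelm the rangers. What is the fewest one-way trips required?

Counting alone: each trip to the dry ground takes at most 3 across and each return brings at least 1 back, so after t trips out (and t−1 returns) at most 3t − (t−1) of the 11 are across; that first reaches 11 at t = 5, so at least 9 crossings are needed.
The plan below uses exactly 9 crossings, so it is optimal:
1. 3 poachers → the dry ground.  (the marsh camp: 6R 2P; the dry ground: 0R 3P)
2. 1 poacher ← the marsh camp.  (the marsh camp: 6R 3P; the dry ground: 0R 2P)
3. 3 rangers → the dry ground.  (the marsh camp: 3R 3P; the dry ground: 3R 2P)
4. 1 ranger ← the marsh camp.  (the marsh camp: 4R 3P; the dry ground: 2R 2P)
5. 2 rangers and 1 poacher → the dry ground.  (the marsh camp: 2R 2P; the dry ground: 4R 3P)
6. 1 ranger ← the marsh camp.  (the marsh camp: 3R 2P; the dry ground: 3R 3P)
7. 2 rangers and 1 poacher → the dry ground.  (the marsh camp: 1R 1P; the dry ground: 5R 4P)
8. 1 ranger ← the marsh camp.  (the marsh camp: 2R 1P; the dry ground: 4R 4P)
9. 2 rangers and 1 poacher → the dry ground.  (the marsh camp: 0R 0P; the dry ground: 6R 5P)

9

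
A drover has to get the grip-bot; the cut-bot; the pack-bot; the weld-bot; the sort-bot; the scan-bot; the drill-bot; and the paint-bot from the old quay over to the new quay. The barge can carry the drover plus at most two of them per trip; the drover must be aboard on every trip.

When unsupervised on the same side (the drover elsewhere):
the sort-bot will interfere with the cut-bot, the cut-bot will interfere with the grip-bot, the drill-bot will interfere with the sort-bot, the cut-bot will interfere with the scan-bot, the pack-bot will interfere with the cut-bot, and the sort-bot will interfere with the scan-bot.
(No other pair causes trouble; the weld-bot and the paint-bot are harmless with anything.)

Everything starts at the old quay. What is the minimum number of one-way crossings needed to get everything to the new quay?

Counting alone: the drover can take at most 2 across per trip to the new quay, so moving all 8 needs at least 4 loaded trips out, with a return between consecutive ones — at least 7 crossings.
The safety rule pushes this higher. Following every safe sequence of crossings, the most of the 8 that can be at the new quay as the barge arrives there on crossings 7, 9, 11 is 5, 6, 7 respectively — never all 8.
So no plan with fewer than 13 crossings exists, and this one achieves 13:
1. Drover goes to the new quay with the cut-bot and the sort-bot.
2. Drover goes back to the old quay with the cut-bot.
3. Drover goes to the new quay with the cut-bot and the grip-bot.
4. Drover goes back to the old quay with the cut-bot.
5. Drover goes to the new quay with the cut-bot and the pack-bot.
6. Drover goes back to the old quay with the cut-bot.
7. Drover goes to the new quay with the cut-bot and the weld-bot.
8. Drover goes back to the old quay with the cut-bot.
9. Drover goes to the new quay with the cut-bot and the paint-bot.
10. Drover goes back to the old quay with the cut-bot.
11. Drover goes to the new quay with the drill-bot and the scan-bot.
12. Drover goes back to the old quay with the sort-bot.
13. Drover goes to the new quay with the cut-bot and the sort-bot.

13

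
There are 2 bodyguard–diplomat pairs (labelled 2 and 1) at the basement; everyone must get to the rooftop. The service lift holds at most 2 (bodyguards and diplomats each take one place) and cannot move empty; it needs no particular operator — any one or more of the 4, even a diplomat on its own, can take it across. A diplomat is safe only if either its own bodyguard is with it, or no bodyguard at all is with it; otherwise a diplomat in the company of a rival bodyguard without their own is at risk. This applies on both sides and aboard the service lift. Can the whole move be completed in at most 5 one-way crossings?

Yes — this plan uses 5 crossings (≤ 5):
1. bodyguard 2 and diplomat 2 cross → the rooftop.
2. bodyguard 2 crosses ← the basement.
3. bodyguard 1 and bodyguard 2 cross → the rooftop.
4. bodyguard 1 crosses ← the basement.
5. bodyguard 1 and diplomat 1 cross → the rooftop.

Yes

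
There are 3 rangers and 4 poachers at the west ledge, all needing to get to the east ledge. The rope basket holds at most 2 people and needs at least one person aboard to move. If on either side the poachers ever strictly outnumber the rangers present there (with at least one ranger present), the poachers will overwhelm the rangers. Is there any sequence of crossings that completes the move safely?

The poachers already outnumber the rangers at the west ledge before anyone moves, so the starting position itself is disallowed.

No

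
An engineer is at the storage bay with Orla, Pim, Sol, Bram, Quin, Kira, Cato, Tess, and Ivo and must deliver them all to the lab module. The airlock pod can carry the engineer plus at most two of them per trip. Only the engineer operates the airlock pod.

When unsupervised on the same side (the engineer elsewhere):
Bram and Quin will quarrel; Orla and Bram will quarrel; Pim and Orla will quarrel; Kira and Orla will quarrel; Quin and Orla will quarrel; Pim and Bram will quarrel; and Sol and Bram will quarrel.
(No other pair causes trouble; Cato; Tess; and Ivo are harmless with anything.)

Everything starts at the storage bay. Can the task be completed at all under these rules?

Yes

1. Engineer goes to the lab module with Bram and Orla.  [the storage bay: Cato, Ivo, Kira, Pim, Quin, Sol, Tess | the lab module: Bram, Orla]
2. Engineer goes back to the storage bay with Orla.  [the storage bay: Cato, Ivo, Kira, Orla, Pim, Quin, Sol, Tess | the lab module: Bram]
3. Engineer goes to the lab module with Orla and Sol.  [the storage bay: Cato, Ivo, Kira, Pim, Quin, Tess | the lab module: Bram, Orla, Sol]
4. Engineer goes back to the storage bay with Bram.  [the storage bay: Bram, Cato, Ivo, Kira, Pim, Quin, Tess | the lab module: Orla, Sol]
5. Engineer goes to the lab module with Pim and Quin.  [the storage bay: Bram, Cato, Ivo, Kira, Tess | the lab module: Orla, Pim, Quin, Sol]
6. Engineer goes back to the storage bay with Orla.  [the storage bay: Bram, Cato, Ivo, Kira, Orla, Tess | the lab module: Pim, Quin, Sol]
7. Engineer goes to the lab module with Kira and Orla.  [the storage bay: Bram, Cato, Ivo, Tess | the lab module: Kira, Orla, Pim, Quin, Sol]
8. Engineer goes back to the storage bay with Orla.  [the storage bay: Bram, Cato, Ivo, Orla, Tess | the lab module: Kira, Pim, Quin, Sol]
9. Engineer goes to the lab module with Cato and Orla.  [the storage bay: Bram, Ivo, Tess | the lab module: Cato, Kira, Orla, Pim, Quin, Sol]
10. Engineer goes back to the storage bay with Orla.  [the storage bay: Bram, Ivo, Orla, Tess | the lab module: Cato, Kira, Pim, Quin, Sol]
11. Engineer goes to the lab module with Orla and Tess.  [the storage bay: Bram, Ivo | the lab module: Cato, Kira, Orla, Pim, Quin, Sol, Tess]
12. Engineer goes back to the storage bay with Orla.  [the storage bay: Bram, Ivo, Orla | the lab module: Cato, Kira, Pim, Quin, Sol, Tess]
13. Engineer goes to the lab module with Ivo and Orla.  [the storage bay: Bram | the lab module: Cato, Ivo, Kira, Orla, Pim, Quin, Sol, Tess]
14. Engineer goes back to the storage bay with Orla.  [the storage bay: Bram, Orla | the lab module: Cato, Ivo, Kira, Pim, Quin, Sol, Tess]
15. Engineer goes to the lab module with Bram and Orla.  [the storage bay: — | the lab module: Bram, Cato, Ivo, Kira, Orla, Pim, Quin, Sol, Tess]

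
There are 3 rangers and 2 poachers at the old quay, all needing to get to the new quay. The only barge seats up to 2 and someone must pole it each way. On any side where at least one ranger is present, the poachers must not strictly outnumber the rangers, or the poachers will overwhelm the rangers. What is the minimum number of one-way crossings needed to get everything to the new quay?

Counting alone: each trip to the new quay takes at most 2 across and each return brings at least 1 back, so after t trips out (and t−1 returns) at most 2t − (t−1) of the 5 are across; that first reaches 5 at t = 4, so at least 7 crossings are needed.
The plan below uses exactly 7 crossings, so it is optimal:
1. 2 poachers → the new quay.  (the old quay: 3R 0P; the new quay: 0R 2P)
2. 1 poacher ← the old quay.  (the old quay: 3R 1P; the new quay: 0R 1P)
3. 2 rangers → the new quay.  (the old quay: 1R 1P; the new quay: 2R 1P)
4. 1 ranger ← the old quay.  (the old quay: 2R 1P; the new quay: 1R 1P)
5. 1 ranger and 1 poacher → the new quay.  (the old quay: 1R 0P; the new quay: 2R 2P)
6. 1 poacher ← the old quay.  (the old quay: 1R 1P; the new quay: 2R 1P)
7. 1 ranger and 1 poacher → the new quay.  (the old quay: 0R 0P; the new quay: 3R 2P)

7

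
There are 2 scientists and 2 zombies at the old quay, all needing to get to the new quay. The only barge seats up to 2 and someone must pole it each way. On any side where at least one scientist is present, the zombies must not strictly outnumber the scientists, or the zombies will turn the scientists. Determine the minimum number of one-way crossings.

5

Counting alone: each trip to the new quay takes at most 2 across and each return brings at least 1 back, so after t trips out (and t−1 returns) at most 2t − (t−1) of the 4 are across; that first reaches 4 at t = 3, so at least 5 crossings are needed.
The plan below uses exactly 5 crossings, so it is optimal:
1. 2 zombies → the new quay.  (the old quay: 2S 0Z; the new quay: 0S 2Z)
2. 1 zombie ← the old quay.  (the old quay: 2S 1Z; the new quay: 0S 1Z)
3. 2 scientists → the new quay.  (the old quay: 0S 1Z; the new quay: 2S 1Z)
4. 1 zombie ← the old quay.  (the old quay: 0S 2Z; the new quay: 2S 0Z)
5. 2 zombies → the new quay.  (the old quay: 0S 0Z; the new quay: 2S 2Z)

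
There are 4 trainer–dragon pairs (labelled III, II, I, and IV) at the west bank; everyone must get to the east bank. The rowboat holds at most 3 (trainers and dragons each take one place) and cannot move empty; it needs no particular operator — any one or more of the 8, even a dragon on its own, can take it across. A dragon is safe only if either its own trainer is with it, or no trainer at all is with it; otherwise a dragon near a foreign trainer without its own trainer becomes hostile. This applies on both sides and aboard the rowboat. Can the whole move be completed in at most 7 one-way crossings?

No

Counting alone: each trip to the east bank takes at most 3 across and each return brings at least 1 back, so after t trips out (and t−1 returns) at most 3t − (t−1) of the 8 are across; that first reaches 8 at t = 4, so at least 7 crossings are needed.
The safety rule pushes this higher. Following every safe sequence of crossings, the most of the 8 that can be at the east bank as the rowboat arrives there on crossing 7 is 7 — never all 8.
So the move cannot be finished within 7 crossings. (The shortest complete plan takes 9:)
1. dragon III and trainer III cross → the east bank.
2. trainer III crosses ← the west bank.
3. dragon II, trainer II, and trainer III cross → the east bank.
4. dragon III and trainer III cross ← the west bank.
5. trainer I, trainer III, and trainer IV cross → the east bank.
6. dragon II crosses ← the west bank.
7. dragon II and dragon III cross → the east bank.
8. dragon III crosses ← the west bank.
9. dragon I, dragon III, and dragon IV cross → the east bank.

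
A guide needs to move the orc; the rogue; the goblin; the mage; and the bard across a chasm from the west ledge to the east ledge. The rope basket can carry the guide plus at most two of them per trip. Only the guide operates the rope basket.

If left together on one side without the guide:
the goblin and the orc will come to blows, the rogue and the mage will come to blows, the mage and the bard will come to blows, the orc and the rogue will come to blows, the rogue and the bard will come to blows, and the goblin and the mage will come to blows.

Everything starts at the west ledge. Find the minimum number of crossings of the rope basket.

Whatever the first load, the items left behind include a forbidden pair without the guide. No opening move is safe, so no plan exists.

impossible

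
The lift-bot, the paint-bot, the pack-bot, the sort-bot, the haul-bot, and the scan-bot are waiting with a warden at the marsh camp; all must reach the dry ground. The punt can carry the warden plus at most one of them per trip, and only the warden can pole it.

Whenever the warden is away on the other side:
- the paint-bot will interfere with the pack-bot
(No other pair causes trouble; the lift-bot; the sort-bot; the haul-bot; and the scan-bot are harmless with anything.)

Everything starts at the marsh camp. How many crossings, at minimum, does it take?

Counting alone: the warden can take at most 1 across per trip to the dry ground, so moving all 6 needs at least 6 loaded trips out, with a return between consecutive ones — at least 11 crossings.
The plan below uses exactly 11 crossings, so it is optimal:
1. Warden goes to the dry ground with the paint-bot.  [the marsh camp: the haul-bot, the lift-bot, the pack-bot, the scan-bot, the sort-bot | the dry ground: the paint-bot]
2. Warden goes back to the marsh camp alone.  [the marsh camp: the haul-bot, the lift-bot, the pack-bot, the scan-bot, the sort-bot | the dry ground: the paint-bot]
3. Warden goes to the dry ground with the lift-bot.  [the marsh camp: the haul-bot, the pack-bot, the scan-bot, the sort-bot | the dry ground: the lift-bot, the paint-bot]
4. Warden goes back to the marsh camp alone.  [the marsh camp: the haul-bot, the pack-bot, the scan-bot, the sort-bot | the dry ground: the lift-bot, the paint-bot]
5. Warden goes to the dry ground with the sort-bot.  [the marsh camp: the haul-bot, the pack-bot, the scan-bot | the dry ground: the lift-bot, the paint-bot, the sort-bot]
6. Warden goes back to the marsh camp alone.  [the marsh camp: the haul-bot, the pack-bot, the scan-bot | the dry ground: the lift-bot, the paint-bot, the sort-bot]
7. Warden goes to the dry ground with the haul-bot.  [the marsh camp: the pack-bot, the scan-bot | the dry ground: the haul-bot, the lift-bot, the paint-bot, the sort-bot]
8. Warden goes back to the marsh camp alone.  [the marsh camp: the pack-bot, the scan-bot | the dry ground: the haul-bot, the lift-bot, the paint-bot, the sort-bot]
9. Warden goes to the dry ground with the scan-bot.  [the marsh camp: the pack-bot | the dry ground: the haul-bot, the lift-bot, the paint-bot, the scan-bot, the sort-bot]
10. Warden goes back to the marsh camp alone.  [the marsh camp: the pack-bot | the dry ground: the haul-bot, the lift-bot, the paint-bot, the scan-bot, the sort-bot]
11. Warden goes to the dry ground with the pack-bot.  [the marsh camp: — | the dry ground: the haul-bot, the lift-bot, the pack-bot, the paint-bot, the scan-bot, the sort-bot]

11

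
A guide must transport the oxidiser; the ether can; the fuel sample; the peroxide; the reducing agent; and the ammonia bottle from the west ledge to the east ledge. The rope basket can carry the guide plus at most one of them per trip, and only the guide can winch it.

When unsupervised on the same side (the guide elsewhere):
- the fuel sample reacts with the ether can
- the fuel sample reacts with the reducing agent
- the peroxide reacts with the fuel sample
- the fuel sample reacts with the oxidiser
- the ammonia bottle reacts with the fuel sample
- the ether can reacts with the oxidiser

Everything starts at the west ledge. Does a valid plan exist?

No

Whatever the first load, the items left behind include a forbidden pair without the guide. No opening move is safe, so no plan exists.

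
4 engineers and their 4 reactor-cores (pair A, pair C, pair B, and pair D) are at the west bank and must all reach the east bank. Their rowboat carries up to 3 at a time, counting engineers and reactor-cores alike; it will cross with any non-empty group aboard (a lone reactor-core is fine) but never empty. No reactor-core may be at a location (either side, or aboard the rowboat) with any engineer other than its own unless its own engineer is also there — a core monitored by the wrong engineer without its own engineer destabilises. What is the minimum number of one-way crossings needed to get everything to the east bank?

Counting alone: each trip to the east bank takes at most 3 across and each return brings at least 1 back, so after t trips out (and t−1 returns) at most 3t − (t−1) of the 8 are across; that first reaches 8 at t = 4, so at least 7 crossings are needed.
The safety rule pushes this higher. Following every safe sequence of crossings, the most of the 8 that can be at the east bank as the rowboat arrives there on crossing 7 is 7 — never all 8.
So no plan with fewer than 9 crossings exists, and this one achieves 9:
1. engineer A and reactor-core A cross → the east bank.
2. engineer A crosses ← the west bank.
3. engineer A, engineer C, and reactor-core C cross → the east bank.
4. engineer A and reactor-core A cross ← the west bank.
5. engineer A, engineer B, and engineer D cross → the east bank.
6. reactor-core C crosses ← the west bank.
7. reactor-core A and reactor-core C cross → the east bank.
8. reactor-core A crosses ← the west bank.
9. reactor-core A, reactor-core B, and reactor-core D cross → the east bank.

9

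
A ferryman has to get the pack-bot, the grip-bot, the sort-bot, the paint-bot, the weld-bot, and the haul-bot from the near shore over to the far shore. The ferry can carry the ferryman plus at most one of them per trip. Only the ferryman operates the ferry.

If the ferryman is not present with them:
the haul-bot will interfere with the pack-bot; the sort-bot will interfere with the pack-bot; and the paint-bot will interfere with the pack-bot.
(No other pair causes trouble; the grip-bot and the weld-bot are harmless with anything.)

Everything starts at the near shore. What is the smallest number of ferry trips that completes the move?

Following every safe sequence of crossings from the start, the most of the 6 that can be at the far shore as the ferry arrives there on crossings 1, 3, 5, 7 is 1, 2, 3, 4 respectively; the best ever achieved is 4 of 6.
From crossing 9 on, no configuration arises that was not already reachable earlier: only 36 distinct safe configurations (who is on which side, and where the ferry is) can ever be reached, none of them has everyone across, and every continuation just revisits them. So no valid plan exists.

impossible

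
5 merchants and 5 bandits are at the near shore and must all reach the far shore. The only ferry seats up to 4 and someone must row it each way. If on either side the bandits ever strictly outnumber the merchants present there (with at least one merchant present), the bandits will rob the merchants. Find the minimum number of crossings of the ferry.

7

Counting alone: each trip to the far shore takes at most 4 across and each return brings at least 1 back, so after t trips out (and t−1 returns) at most 4t − (t−1) of the 10 are across; that first reaches 10 at t = 3, so at least 5 crossings are needed.
The safety rule pushes this higher. Following every safe sequence of crossings, the most of the 10 that can be at the far shore as the ferry arrives there on crossing 5 is 9 — never all 10.
So no plan with fewer than 7 crossings exists, and this one achieves 7:
1. 2 bandits → the far shore.  (the near shore: 5M 3B; the far shore: 0M 2B)
2. 1 bandit ← the near shore.  (the near shore: 5M 4B; the far shore: 0M 1B)
3. 4 bandits → the far shore.  (the near shore: 5M 0B; the far shore: 0M 5B)
4. 1 bandit ← the near shore.  (the near shore: 5M 1B; the far shore: 0M 4B)
5. 4 merchants → the far shore.  (the near shore: 1M 1B; the far shore: 4M 4B)
6. 1 merchant and 1 bandit ← the near shore.  (the near shore: 2M 2B; the far shore: 3M 3B)
7. 2 merchants and 2 bandits → the far shore.  (the near shore: 0M 0B; the far shore: 5M 5B)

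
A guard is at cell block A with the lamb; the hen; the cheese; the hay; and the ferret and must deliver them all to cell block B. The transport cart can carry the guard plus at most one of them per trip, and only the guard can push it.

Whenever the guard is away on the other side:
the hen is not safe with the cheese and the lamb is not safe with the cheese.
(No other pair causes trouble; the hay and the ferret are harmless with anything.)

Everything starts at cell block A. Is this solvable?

Yes

1. Guard goes to cell block B with the cheese.
2. Guard goes back to cell block A alone.
3. Guard goes to cell block B with the lamb.
4. Guard goes back to cell block A with the cheese.
5. Guard goes to cell block B with the hen.
6. Guard goes back to cell block A alone.
7. Guard goes to cell block B with the hay.
8. Guard goes back to cell block A alone.
9. Guard goes to cell block B with the ferret.
10. Guard goes back to cell block A alone.
11. Guard goes to cell block B with the cheese.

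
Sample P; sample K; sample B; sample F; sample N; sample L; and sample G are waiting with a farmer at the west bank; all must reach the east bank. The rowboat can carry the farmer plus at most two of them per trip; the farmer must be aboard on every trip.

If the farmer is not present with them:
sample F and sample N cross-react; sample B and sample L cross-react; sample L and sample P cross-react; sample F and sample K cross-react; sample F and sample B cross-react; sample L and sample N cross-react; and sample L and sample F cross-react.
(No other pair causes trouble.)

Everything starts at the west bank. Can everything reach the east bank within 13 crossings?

Yes — this plan uses 11 crossings (≤ 13):
1. Farmer goes to the east bank with sample F and sample L.  [the west bank: sample B, sample G, sample K, sample N, sample P | the east bank: sample F, sample L]
2. Farmer goes back to the west bank with sample F.  [the west bank: sample B, sample F, sample G, sample K, sample N, sample P | the east bank: sample L]
3. Farmer goes to the east bank with sample F and sample P.  [the west bank: sample B, sample G, sample K, sample N | the east bank: sample F, sample L, sample P]
4. Farmer goes back to the west bank with sample L.  [the west bank: sample B, sample G, sample K, sample L, sample N | the east bank: sample F, sample P]
5. Farmer goes to the east bank with sample B and sample N.  [the west bank: sample G, sample K, sample L | the east bank: sample B, sample F, sample N, sample P]
6. Farmer goes back to the west bank with sample F.  [the west bank: sample F, sample G, sample K, sample L | the east bank: sample B, sample N, sample P]
7. Farmer goes to the east bank with sample F and sample K.  [the west bank: sample G, sample L | the east bank: sample B, sample F, sample K, sample N, sample P]
8. Farmer goes back to the west bank with sample F.  [the west bank: sample F, sample G, sample L | the east bank: sample B, sample K, sample N, sample P]
9. Farmer goes to the east bank with sample F and sample G.  [the west bank: sample L | the east bank: sample B, sample F, sample G, sample K, sample N, sample P]
10. Farmer goes back to the west bank with sample F.  [the west bank: sample F, sample L | the east bank: sample B, sample G, sample K, sample N, sample P]
11. Farmer goes to the east bank with sample F and sample L.  [the west bank: — | the east bank: sample B, sample F, sample G, sample K, sample L, sample N, sample P]

Yes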